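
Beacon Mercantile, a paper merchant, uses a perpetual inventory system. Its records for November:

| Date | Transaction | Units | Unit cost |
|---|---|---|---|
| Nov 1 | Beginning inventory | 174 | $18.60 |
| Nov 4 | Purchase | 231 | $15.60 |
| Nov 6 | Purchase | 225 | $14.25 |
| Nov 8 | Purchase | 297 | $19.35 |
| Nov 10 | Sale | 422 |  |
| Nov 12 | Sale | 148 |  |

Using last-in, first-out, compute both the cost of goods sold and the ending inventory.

Nov 10, 422 sold [LIFO — newest first]: 297 @ $19.35 + 125 @ $14.25 = $7,528.20
Nov 12, 148 sold [LIFO — newest first]: 100 @ $14.25 + 48 @ $15.60 = $2,173.80
Total COGS = $7,528.20 + $2,173.80 = $9,702.00
Ending inventory: 174 @ $18.60 + 183 @ $15.60 = $6,091.20

COGS = $9,702.00; ending inventory = $6,091.20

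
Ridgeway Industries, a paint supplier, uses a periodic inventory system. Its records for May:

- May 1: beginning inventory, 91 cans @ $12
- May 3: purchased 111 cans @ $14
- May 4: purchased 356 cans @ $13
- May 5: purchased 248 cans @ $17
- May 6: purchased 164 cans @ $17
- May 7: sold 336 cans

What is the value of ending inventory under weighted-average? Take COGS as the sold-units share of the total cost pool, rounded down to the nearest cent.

Ending inventory = $9,332.22

May 7, sell 336: 336/970 × $14,278.00 → $4,945.78
Ending inventory (cost pool remaining) = $9,332.22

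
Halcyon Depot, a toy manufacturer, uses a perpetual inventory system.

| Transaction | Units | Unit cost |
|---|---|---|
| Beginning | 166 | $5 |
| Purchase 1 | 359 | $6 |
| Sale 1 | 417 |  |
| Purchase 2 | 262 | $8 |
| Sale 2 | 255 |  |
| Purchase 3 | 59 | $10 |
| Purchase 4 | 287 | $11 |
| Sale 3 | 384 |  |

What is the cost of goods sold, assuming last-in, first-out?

COGS = $8,442

Sale 1 (417) [LIFO — newest first]: 359 @ $6 + 58 @ $5 = $2,444
Sale 2 (255) [LIFO — newest first]: 255 @ $8 = $2,040
Sale 3 (384) [LIFO — newest first]: 287 @ $11 + 59 @ $10 + 7 @ $8 + 31 @ $5 = $3,958
Total COGS = $2,444 + $2,040 + $3,958 = $8,442
Ending inventory: 77 @ $5 = $385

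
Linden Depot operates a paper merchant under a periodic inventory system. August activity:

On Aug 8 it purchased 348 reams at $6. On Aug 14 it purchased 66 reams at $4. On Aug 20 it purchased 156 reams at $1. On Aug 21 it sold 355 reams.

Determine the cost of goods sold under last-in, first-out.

COGS = $1,218

Aug 21, 355 sold [LIFO — newest first]: 156 @ $1 + 66 @ $4 + 133 @ $6 = $1,218
Ending inventory: 215 @ $6 = $1,290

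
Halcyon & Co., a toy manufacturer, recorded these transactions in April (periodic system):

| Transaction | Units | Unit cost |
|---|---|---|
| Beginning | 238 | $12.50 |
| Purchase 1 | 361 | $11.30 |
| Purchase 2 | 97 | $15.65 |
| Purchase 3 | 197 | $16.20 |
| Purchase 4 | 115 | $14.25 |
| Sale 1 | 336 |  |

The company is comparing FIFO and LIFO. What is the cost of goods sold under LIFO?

FIFO COGS: 238 @ $12.50 + 98 @ $11.30 = $4,082.40
LIFO COGS: 115 @ $14.25 + 197 @ $16.20 + 24 @ $15.65 = $5,205.75

COGS = $5,205.75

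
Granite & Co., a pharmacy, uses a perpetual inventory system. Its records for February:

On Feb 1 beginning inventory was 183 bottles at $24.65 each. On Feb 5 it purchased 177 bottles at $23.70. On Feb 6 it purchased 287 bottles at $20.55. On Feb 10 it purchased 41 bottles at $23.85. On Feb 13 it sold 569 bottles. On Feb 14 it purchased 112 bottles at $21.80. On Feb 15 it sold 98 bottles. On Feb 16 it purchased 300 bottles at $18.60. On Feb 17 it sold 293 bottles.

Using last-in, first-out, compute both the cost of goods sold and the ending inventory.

COGS = $20,234.40; ending inventory = $3,368.75

Feb 13, 569 sold [LIFO — newest first]: 41 @ $23.85 + 287 @ $20.55 + 177 @ $23.70 + 64 @ $24.65 = $12,648.20
Feb 15, 98 sold [LIFO — newest first]: 98 @ $21.80 = $2,136.40
Feb 17, 293 sold [LIFO — newest first]: 293 @ $18.60 = $5,449.80
Total COGS = $12,648.20 + $2,136.40 + $5,449.80 = $20,234.40
Ending inventory: 119 @ $24.65 + 14 @ $21.80 + 7 @ $18.60 = $3,368.75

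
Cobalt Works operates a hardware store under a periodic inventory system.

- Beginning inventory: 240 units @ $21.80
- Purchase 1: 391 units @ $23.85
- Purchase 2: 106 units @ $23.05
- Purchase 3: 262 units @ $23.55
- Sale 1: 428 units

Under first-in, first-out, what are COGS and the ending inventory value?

COGS = $9,715.80; ending inventory = $13,454.95

Sale 1 (428) [FIFO — oldest first]: 240 @ $21.80 + 188 @ $23.85 = $9,715.80
Ending inventory: 203 @ $23.85 + 106 @ $23.05 + 262 @ $23.55 = $13,454.95
Check: goods available $23,170.75 = COGS $9,715.80 + ending $13,454.95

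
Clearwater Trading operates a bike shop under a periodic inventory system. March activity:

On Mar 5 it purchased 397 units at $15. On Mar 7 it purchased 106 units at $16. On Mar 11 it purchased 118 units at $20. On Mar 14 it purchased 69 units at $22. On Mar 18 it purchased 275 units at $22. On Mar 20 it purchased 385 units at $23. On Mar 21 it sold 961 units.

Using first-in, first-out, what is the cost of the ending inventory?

Mar 21, 961 sold [FIFO — oldest first]: 397 @ $15 + 106 @ $16 + 118 @ $20 + 69 @ $22 + 271 @ $22 = $17,491
Ending inventory: 4 @ $22 + 385 @ $23 = $8,943

Ending inventory = $8,943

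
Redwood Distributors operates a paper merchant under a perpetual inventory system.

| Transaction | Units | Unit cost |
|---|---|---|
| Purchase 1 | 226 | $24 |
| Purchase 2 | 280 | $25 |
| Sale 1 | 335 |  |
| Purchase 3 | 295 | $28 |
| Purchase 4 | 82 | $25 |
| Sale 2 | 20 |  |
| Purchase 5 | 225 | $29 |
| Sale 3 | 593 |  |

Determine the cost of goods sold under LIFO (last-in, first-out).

Sale 1 (335) [LIFO — newest first]: 280 @ $25 + 55 @ $24 = $8,320
Sale 2 (20) [LIFO — newest first]: 20 @ $25 = $500
Sale 3 (593) [LIFO — newest first]: 225 @ $29 + 62 @ $25 + 295 @ $28 + 11 @ $24 = $16,599
Total COGS = $8,320 + $500 + $16,599 = $25,419
Ending inventory: 160 @ $24 = $3,840
Check: goods available $29,259 = COGS $25,419 + ending $3,840

COGS = $25,419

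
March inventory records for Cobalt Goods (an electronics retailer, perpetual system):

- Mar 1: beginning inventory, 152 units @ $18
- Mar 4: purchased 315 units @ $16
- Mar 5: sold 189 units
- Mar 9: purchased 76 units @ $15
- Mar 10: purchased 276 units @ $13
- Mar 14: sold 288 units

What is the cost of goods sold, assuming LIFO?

COGS = $6,792

Mar 5, 189 sold [LIFO — newest first]: 189 @ $16 = $3,024
Mar 14, 288 sold [LIFO — newest first]: 276 @ $13 + 12 @ $15 = $3,768
Total COGS = $3,024 + $3,768 = $6,792
Ending inventory: 152 @ $18 + 126 @ $16 + 64 @ $15 = $5,712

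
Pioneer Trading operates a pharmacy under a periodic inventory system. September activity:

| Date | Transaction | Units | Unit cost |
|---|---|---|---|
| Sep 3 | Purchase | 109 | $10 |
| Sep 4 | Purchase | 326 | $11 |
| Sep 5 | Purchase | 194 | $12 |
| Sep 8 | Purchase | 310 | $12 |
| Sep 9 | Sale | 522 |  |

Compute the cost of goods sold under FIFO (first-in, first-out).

COGS = $5,720

Sep 9, 522 sold [FIFO — oldest first]: 109 @ $10 + 326 @ $11 + 87 @ $12 = $5,720
Ending inventory: 107 @ $12 + 310 @ $12 = $5,004
Check: goods available $10,724 = COGS $5,720 + ending $5,004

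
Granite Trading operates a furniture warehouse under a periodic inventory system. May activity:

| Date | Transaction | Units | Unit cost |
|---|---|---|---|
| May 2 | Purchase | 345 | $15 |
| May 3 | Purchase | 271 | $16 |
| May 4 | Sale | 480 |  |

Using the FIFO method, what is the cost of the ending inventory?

Ending inventory = $2,176

May 4, 480 sold [FIFO — oldest first]: 345 @ $15 + 135 @ $16 = $7,335
Ending inventory: 136 @ $16 = $2,176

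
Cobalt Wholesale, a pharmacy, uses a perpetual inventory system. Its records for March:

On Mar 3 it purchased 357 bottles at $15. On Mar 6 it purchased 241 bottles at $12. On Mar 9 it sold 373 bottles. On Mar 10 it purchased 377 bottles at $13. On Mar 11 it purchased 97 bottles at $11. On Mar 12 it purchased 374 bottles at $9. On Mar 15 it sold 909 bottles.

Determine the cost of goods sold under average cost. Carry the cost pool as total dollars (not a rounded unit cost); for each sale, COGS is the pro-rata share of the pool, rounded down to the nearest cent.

COGS = $15,680.10

After Mar 3: 357 on hand, pool $5,355.00 (≈ $15.0000 each)
After Mar 6: 598 on hand, pool $8,247.00 (≈ $13.7910 each)
Mar 9, sell 373: 373/598 × $8,247.00 → $5,144.03
After Mar 10: 602 on hand, pool $8,003.97 (≈ $13.2956 each)
After Mar 11: 699 on hand, pool $9,070.97 (≈ $12.9771 each)
After Mar 12: 1073 on hand, pool $12,436.97 (≈ $11.5908 each)
Mar 15, sell 909: 909/1073 × $12,436.97 → $10,536.07
Total COGS = $5,144.03 + $10,536.07 = $15,680.10
Ending inventory (cost pool remaining) = $1,900.90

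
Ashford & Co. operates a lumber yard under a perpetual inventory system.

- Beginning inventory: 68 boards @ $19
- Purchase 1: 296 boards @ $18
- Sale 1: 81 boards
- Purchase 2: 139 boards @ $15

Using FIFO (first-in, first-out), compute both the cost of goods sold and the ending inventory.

COGS = $1,526; ending inventory = $7,179

Sale 1 (81) [FIFO — oldest first]: 68 @ $19 + 13 @ $18 = $1,526
Ending inventory: 283 @ $18 + 139 @ $15 = $7,179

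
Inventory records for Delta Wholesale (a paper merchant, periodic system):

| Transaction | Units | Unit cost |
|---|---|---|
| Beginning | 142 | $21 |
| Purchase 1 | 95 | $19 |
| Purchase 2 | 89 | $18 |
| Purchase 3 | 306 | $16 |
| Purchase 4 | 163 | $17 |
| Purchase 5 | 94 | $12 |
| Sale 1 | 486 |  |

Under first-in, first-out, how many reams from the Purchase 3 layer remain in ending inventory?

146

Sale 1 (486) [FIFO — oldest first]: 142 @ $21 + 95 @ $19 + 89 @ $18 + 160 @ $16 = $8,949
Ending inventory: 146 @ $16 + 163 @ $17 + 94 @ $12 = $6,235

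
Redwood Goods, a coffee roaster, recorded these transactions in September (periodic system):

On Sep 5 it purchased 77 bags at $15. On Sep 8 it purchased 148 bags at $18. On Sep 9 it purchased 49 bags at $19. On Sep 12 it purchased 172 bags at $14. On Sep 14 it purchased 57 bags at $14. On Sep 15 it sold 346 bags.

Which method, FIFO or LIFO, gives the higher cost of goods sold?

FIFO COGS: 77 @ $15 + 148 @ $18 + 49 @ $19 + 72 @ $14 = $5,758
LIFO COGS: 57 @ $14 + 172 @ $14 + 49 @ $19 + 68 @ $18 = $5,361

FIFO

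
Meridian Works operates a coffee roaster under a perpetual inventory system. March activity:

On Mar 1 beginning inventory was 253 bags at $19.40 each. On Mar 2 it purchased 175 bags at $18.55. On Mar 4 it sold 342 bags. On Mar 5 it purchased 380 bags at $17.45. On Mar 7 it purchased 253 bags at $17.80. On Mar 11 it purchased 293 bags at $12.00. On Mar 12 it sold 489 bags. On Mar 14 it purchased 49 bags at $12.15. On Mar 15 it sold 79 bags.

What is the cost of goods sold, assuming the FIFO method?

Mar 4, 342 sold [FIFO — oldest first]: 253 @ $19.40 + 89 @ $18.55 = $6,559.15
Mar 12, 489 sold [FIFO — oldest first]: 86 @ $18.55 + 380 @ $17.45 + 23 @ $17.80 = $8,635.70
Mar 15, 79 sold [FIFO — oldest first]: 79 @ $17.80 = $1,406.20
Total COGS = $6,559.15 + $8,635.70 + $1,406.20 = $16,601.05
Ending inventory: 151 @ $17.80 + 293 @ $12.00 + 49 @ $12.15 = $6,799.15

COGS = $16,601.05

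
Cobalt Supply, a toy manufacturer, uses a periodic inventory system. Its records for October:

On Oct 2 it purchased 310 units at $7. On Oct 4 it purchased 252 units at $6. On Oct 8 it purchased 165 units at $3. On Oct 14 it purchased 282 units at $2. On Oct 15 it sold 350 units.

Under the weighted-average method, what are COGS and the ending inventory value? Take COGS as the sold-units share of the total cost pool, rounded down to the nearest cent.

Oct 15, sell 350: 350/1009 × $4,741.00 → $1,644.54
Ending inventory (cost pool remaining) = $3,096.46
Check: goods available $4,741.00 = COGS $1,644.54 + ending $3,096.46

COGS = $1,644.54; ending inventory = $3,096.46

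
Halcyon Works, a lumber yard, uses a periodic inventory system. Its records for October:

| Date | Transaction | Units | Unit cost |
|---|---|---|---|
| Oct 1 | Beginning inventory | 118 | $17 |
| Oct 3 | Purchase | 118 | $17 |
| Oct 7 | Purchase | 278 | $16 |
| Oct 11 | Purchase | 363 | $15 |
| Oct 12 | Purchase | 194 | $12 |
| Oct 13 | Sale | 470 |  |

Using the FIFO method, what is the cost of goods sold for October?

COGS = $7,756

Oct 13, 470 sold [FIFO — oldest first]: 118 @ $17 + 118 @ $17 + 234 @ $16 = $7,756
Ending inventory: 44 @ $16 + 363 @ $15 + 194 @ $12 = $8,477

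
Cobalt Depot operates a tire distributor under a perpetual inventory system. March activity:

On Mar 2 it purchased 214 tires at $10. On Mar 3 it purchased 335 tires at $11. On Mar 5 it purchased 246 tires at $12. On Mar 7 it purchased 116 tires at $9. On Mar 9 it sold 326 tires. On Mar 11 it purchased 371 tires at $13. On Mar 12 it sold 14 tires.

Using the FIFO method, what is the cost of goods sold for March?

Mar 9, 326 sold [FIFO — oldest first]: 214 @ $10 + 112 @ $11 = $3,372
Mar 12, 14 sold [FIFO — oldest first]: 14 @ $11 = $154
Total COGS = $3,372 + $154 = $3,526
Ending inventory: 209 @ $11 + 246 @ $12 + 116 @ $9 + 371 @ $13 = $11,118

COGS = $3,526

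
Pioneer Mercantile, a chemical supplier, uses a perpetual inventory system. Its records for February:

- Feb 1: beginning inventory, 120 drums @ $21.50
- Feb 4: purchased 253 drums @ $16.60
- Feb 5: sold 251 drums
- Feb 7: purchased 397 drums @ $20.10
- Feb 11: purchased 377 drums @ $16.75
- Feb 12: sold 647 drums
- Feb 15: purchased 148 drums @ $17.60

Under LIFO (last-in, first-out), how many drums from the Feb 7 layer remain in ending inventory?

Feb 5, 251 sold [LIFO — newest first]: 251 @ $16.60 = $4,166.60
Feb 12, 647 sold [LIFO — newest first]: 377 @ $16.75 + 270 @ $20.10 = $11,741.75
Total COGS = $4,166.60 + $11,741.75 = $15,908.35
Ending inventory: 120 @ $21.50 + 2 @ $16.60 + 127 @ $20.10 + 148 @ $17.60 = $7,770.70

127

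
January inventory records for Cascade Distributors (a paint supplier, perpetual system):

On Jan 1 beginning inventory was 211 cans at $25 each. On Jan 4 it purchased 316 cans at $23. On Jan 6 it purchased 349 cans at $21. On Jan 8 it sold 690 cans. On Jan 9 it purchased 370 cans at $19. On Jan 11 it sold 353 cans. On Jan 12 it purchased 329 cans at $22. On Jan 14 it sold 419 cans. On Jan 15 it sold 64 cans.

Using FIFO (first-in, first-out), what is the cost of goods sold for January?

COGS = $33,062

Jan 8, 690 sold [FIFO — oldest first]: 211 @ $25 + 316 @ $23 + 163 @ $21 = $15,966
Jan 11, 353 sold [FIFO — oldest first]: 186 @ $21 + 167 @ $19 = $7,079
Jan 14, 419 sold [FIFO — oldest first]: 203 @ $19 + 216 @ $22 = $8,609
Jan 15, 64 sold [FIFO — oldest first]: 64 @ $22 = $1,408
Total COGS = $15,966 + $7,079 + $8,609 + $1,408 = $33,062
Ending inventory: 49 @ $22 = $1,078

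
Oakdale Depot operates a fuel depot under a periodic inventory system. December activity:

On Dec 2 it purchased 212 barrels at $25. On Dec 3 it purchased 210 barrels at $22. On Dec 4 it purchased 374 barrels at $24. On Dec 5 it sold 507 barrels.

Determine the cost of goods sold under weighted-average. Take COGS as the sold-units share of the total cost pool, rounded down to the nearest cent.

COGS = $12,035.51

Dec 5, sell 507: 507/796 × $18,896.00 → $12,035.51
Ending inventory (cost pool remaining) = $6,860.49
Check: goods available $18,896.00 = COGS $12,035.51 + ending $6,860.49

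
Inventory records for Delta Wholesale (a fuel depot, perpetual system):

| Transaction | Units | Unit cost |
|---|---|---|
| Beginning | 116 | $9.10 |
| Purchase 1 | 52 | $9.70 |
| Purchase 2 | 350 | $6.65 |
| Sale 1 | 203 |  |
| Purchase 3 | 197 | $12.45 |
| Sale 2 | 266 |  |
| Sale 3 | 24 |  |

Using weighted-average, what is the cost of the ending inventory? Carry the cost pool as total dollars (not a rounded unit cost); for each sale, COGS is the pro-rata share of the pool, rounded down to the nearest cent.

After Beginning: 116 on hand, pool $1,055.60 (≈ $9.1000 each)
After Purchase 1: 168 on hand, pool $1,560.00 (≈ $9.2857 each)
After Purchase 2: 518 on hand, pool $3,887.50 (≈ $7.5048 each)
Sale 1, sell 203: 203/518 × $3,887.50 → $1,523.47
After Purchase 3: 512 on hand, pool $4,816.68 (≈ $9.4076 each)
Sale 2, sell 266: 266/512 × $4,816.68 → $2,502.41
Sale 3, sell 24: 24/246 × $2,314.27 → $225.78
Total COGS = $1,523.47 + $2,502.41 + $225.78 = $4,251.66
Ending inventory (cost pool remaining) = $2,088.49

Ending inventory = $2,088.49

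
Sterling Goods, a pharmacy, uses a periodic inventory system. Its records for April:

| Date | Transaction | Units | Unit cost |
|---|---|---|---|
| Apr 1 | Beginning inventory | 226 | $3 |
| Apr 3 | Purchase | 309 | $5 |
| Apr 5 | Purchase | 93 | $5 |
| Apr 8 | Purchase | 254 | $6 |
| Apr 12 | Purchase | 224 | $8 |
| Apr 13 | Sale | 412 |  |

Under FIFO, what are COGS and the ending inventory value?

Apr 13, 412 sold [FIFO — oldest first]: 226 @ $3 + 186 @ $5 = $1,608
Ending inventory: 123 @ $5 + 93 @ $5 + 254 @ $6 + 224 @ $8 = $4,396

COGS = $1,608; ending inventory = $4,396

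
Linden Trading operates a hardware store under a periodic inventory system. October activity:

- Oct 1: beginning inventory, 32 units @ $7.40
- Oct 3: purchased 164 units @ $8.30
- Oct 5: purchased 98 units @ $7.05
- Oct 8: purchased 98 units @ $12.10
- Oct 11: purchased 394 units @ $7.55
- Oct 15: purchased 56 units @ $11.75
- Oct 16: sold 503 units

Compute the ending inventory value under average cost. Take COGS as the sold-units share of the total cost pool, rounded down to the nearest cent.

Ending inventory = $2,861.54

Oct 16, sell 503: 503/842 × $7,107.40 → $4,245.86
Ending inventory (cost pool remaining) = $2,861.54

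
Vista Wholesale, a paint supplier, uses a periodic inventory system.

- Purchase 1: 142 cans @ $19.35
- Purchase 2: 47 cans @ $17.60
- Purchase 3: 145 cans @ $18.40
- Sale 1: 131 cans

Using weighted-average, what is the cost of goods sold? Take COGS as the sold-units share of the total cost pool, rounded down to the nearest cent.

COGS = $2,448.56

Sale 1, sell 131: 131/334 × $6,242.90 → $2,448.56
Ending inventory (cost pool remaining) = $3,794.34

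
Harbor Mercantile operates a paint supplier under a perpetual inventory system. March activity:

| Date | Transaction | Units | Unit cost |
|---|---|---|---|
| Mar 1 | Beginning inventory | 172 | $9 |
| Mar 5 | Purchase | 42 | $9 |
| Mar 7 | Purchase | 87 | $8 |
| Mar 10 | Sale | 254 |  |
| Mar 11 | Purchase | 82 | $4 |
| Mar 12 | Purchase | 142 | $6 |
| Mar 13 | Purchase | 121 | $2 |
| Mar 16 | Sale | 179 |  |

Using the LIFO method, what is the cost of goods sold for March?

COGS = $2,789

Mar 10, 254 sold [LIFO — newest first]: 87 @ $8 + 42 @ $9 + 125 @ $9 = $2,199
Mar 16, 179 sold [LIFO — newest first]: 121 @ $2 + 58 @ $6 = $590
Total COGS = $2,199 + $590 = $2,789
Ending inventory: 47 @ $9 + 82 @ $4 + 84 @ $6 = $1,255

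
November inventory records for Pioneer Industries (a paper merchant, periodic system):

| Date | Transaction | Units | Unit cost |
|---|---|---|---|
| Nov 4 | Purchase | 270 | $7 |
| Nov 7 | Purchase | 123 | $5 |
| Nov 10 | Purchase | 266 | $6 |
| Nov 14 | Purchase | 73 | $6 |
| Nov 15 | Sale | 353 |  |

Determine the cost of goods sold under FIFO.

Nov 15, 353 sold [FIFO — oldest first]: 270 @ $7 + 83 @ $5 = $2,305
Ending inventory: 40 @ $5 + 266 @ $6 + 73 @ $6 = $2,234

COGS = $2,305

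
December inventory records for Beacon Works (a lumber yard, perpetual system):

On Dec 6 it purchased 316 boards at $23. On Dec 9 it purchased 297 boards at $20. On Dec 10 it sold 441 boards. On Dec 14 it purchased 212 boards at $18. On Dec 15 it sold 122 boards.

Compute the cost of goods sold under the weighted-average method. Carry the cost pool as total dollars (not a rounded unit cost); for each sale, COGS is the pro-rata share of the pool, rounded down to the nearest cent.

After Dec 6: 316 on hand, pool $7,268.00 (≈ $23.0000 each)
After Dec 9: 613 on hand, pool $13,208.00 (≈ $21.5465 each)
Dec 10, sell 441: 441/613 × $13,208.00 → $9,502.00
After Dec 14: 384 on hand, pool $7,522.00 (≈ $19.5885 each)
Dec 15, sell 122: 122/384 × $7,522.00 → $2,389.80
Total COGS = $9,502.00 + $2,389.80 = $11,891.80
Ending inventory (cost pool remaining) = $5,132.20

COGS = $11,891.80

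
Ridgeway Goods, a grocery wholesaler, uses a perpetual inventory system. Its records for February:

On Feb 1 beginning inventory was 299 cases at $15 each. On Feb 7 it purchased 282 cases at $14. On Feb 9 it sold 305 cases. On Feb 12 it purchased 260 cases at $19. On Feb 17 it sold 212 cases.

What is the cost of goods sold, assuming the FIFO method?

COGS = $7,537

Feb 9, 305 sold [FIFO — oldest first]: 299 @ $15 + 6 @ $14 = $4,569
Feb 17, 212 sold [FIFO — oldest first]: 212 @ $14 = $2,968
Total COGS = $4,569 + $2,968 = $7,537
Ending inventory: 64 @ $14 + 260 @ $19 = $5,836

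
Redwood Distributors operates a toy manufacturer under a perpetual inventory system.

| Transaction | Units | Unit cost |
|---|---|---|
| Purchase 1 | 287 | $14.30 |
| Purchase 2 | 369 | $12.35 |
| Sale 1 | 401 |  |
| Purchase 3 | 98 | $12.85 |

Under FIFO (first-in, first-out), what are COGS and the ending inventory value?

Sale 1 (401) [FIFO — oldest first]: 287 @ $14.30 + 114 @ $12.35 = $5,512.00
Ending inventory: 255 @ $12.35 + 98 @ $12.85 = $4,408.55

COGS = $5,512.00; ending inventory = $4,408.55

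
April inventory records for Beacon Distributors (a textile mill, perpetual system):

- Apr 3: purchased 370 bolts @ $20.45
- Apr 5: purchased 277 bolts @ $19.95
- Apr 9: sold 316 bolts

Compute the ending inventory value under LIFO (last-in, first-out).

Apr 9, 316 sold [LIFO — newest first]: 277 @ $19.95 + 39 @ $20.45 = $6,323.70
Ending inventory: 331 @ $20.45 = $6,768.95
Check: goods available $13,092.65 = COGS $6,323.70 + ending $6,768.95

Ending inventory = $6,768.95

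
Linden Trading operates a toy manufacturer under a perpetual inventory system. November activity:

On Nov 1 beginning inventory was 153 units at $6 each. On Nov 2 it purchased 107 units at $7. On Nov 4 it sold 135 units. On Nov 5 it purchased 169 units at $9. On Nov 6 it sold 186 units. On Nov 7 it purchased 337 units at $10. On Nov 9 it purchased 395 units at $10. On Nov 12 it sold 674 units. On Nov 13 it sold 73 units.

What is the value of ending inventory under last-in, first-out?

Ending inventory = $558

Nov 4, 135 sold [LIFO — newest first]: 107 @ $7 + 28 @ $6 = $917
Nov 6, 186 sold [LIFO — newest first]: 169 @ $9 + 17 @ $6 = $1,623
Nov 12, 674 sold [LIFO — newest first]: 395 @ $10 + 279 @ $10 = $6,740
Nov 13, 73 sold [LIFO — newest first]: 58 @ $10 + 15 @ $6 = $670
Total COGS = $917 + $1,623 + $6,740 + $670 = $9,950
Ending inventory: 93 @ $6 = $558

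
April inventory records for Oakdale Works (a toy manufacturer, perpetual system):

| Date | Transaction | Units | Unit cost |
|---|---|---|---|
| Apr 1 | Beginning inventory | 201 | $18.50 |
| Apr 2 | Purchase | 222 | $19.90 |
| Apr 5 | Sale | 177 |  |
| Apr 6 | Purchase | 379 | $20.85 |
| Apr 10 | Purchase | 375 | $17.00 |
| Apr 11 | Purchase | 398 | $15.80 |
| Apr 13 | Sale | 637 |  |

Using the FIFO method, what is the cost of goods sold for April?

Apr 5, 177 sold [FIFO — oldest first]: 177 @ $18.50 = $3,274.50
Apr 13, 637 sold [FIFO — oldest first]: 24 @ $18.50 + 222 @ $19.90 + 379 @ $20.85 + 12 @ $17.00 = $12,967.95
Total COGS = $3,274.50 + $12,967.95 = $16,242.45
Ending inventory: 363 @ $17.00 + 398 @ $15.80 = $12,459.40

COGS = $16,242.45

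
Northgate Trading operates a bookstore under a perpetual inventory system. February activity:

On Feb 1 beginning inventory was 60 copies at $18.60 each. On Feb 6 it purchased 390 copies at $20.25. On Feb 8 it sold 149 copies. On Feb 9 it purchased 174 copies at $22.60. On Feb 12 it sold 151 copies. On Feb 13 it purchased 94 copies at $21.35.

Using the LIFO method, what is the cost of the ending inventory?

Ending inventory = $8,522.95

Feb 8, 149 sold [LIFO — newest first]: 149 @ $20.25 = $3,017.25
Feb 12, 151 sold [LIFO — newest first]: 151 @ $22.60 = $3,412.60
Total COGS = $3,017.25 + $3,412.60 = $6,429.85
Ending inventory: 60 @ $18.60 + 241 @ $20.25 + 23 @ $22.60 + 94 @ $21.35 = $8,522.95
Check: goods available $14,952.80 = COGS $6,429.85 + ending $8,522.95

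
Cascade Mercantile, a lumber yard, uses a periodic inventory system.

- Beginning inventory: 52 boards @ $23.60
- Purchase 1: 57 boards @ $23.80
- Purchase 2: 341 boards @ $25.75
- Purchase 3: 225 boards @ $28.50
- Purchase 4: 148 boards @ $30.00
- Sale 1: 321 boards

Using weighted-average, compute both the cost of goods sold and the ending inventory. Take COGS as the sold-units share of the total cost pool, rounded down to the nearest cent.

COGS = $8,665.45; ending inventory = $13,551.60

Sale 1, sell 321: 321/823 × $22,217.05 → $8,665.45
Ending inventory (cost pool remaining) = $13,551.60
Check: goods available $22,217.05 = COGS $8,665.45 + ending $13,551.60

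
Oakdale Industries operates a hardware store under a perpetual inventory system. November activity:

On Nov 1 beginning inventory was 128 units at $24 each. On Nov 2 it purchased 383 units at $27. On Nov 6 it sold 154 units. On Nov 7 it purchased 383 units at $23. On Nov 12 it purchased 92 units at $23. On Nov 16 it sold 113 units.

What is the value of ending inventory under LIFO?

Ending inventory = $17,581

Nov 6, 154 sold [LIFO — newest first]: 154 @ $27 = $4,158
Nov 16, 113 sold [LIFO — newest first]: 92 @ $23 + 21 @ $23 = $2,599
Total COGS = $4,158 + $2,599 = $6,757
Ending inventory: 128 @ $24 + 229 @ $27 + 362 @ $23 = $17,581
Check: goods available $24,338 = COGS $6,757 + ending $17,581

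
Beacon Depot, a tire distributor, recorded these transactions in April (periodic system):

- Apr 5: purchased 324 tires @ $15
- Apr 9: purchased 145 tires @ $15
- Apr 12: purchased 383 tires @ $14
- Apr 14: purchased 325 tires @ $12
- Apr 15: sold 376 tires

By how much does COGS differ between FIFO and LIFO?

$1,026

FIFO COGS: 324 @ $15 + 52 @ $15 = $5,640
LIFO COGS: 325 @ $12 + 51 @ $14 = $4,614
Difference = |$5,640 − $4,614| = $1,026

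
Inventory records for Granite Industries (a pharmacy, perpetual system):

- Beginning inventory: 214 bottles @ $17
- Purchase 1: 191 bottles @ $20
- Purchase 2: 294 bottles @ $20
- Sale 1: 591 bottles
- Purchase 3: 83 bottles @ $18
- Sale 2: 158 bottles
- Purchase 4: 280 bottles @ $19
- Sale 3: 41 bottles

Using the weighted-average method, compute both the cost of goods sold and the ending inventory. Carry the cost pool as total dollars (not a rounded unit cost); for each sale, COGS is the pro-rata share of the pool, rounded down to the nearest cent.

COGS = $14,995.13; ending inventory = $5,156.87

After Beginning: 214 on hand, pool $3,638.00 (≈ $17.0000 each)
After Purchase 1: 405 on hand, pool $7,458.00 (≈ $18.4148 each)
After Purchase 2: 699 on hand, pool $13,338.00 (≈ $19.0815 each)
Sale 1, sell 591: 591/699 × $13,338.00 → $11,277.19
After Purchase 3: 191 on hand, pool $3,554.81 (≈ $18.6116 each)
Sale 2, sell 158: 158/191 × $3,554.81 → $2,940.62
After Purchase 4: 313 on hand, pool $5,934.19 (≈ $18.9591 each)
Sale 3, sell 41: 41/313 × $5,934.19 → $777.32
Total COGS = $11,277.19 + $2,940.62 + $777.32 = $14,995.13
Ending inventory (cost pool remaining) = $5,156.87
Check: goods available $20,152.00 = COGS $14,995.13 + ending $5,156.87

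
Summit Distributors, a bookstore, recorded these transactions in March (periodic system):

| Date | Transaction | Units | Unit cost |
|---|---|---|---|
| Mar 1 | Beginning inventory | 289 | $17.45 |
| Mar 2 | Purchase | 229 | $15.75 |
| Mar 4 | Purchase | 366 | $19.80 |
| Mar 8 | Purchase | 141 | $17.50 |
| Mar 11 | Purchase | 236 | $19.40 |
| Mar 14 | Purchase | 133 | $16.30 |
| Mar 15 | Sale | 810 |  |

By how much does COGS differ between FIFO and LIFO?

FIFO COGS: 289 @ $17.45 + 229 @ $15.75 + 292 @ $19.80 = $14,431.40
LIFO COGS: 133 @ $16.30 + 236 @ $19.40 + 141 @ $17.50 + 300 @ $19.80 = $15,153.80
Difference = |$14,431.40 − $15,153.80| = $722.40

$722.40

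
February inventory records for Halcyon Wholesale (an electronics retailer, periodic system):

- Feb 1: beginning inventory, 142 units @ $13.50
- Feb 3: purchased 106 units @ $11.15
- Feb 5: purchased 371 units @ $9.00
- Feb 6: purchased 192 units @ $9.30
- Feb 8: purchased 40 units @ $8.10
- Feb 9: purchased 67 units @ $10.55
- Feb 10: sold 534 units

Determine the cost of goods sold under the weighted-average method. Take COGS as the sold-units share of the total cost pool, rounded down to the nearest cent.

COGS = $5,383.24

Feb 10, sell 534: 534/918 × $9,254.35 → $5,383.24
Ending inventory (cost pool remaining) = $3,871.11
Check: goods available $9,254.35 = COGS $5,383.24 + ending $3,871.11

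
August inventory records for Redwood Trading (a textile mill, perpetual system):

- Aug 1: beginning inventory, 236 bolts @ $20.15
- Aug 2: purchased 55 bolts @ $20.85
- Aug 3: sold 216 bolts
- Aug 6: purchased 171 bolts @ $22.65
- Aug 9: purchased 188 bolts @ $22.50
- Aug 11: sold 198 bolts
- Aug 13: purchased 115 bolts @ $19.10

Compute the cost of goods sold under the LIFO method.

Aug 3, 216 sold [LIFO — newest first]: 55 @ $20.85 + 161 @ $20.15 = $4,390.90
Aug 11, 198 sold [LIFO — newest first]: 188 @ $22.50 + 10 @ $22.65 = $4,456.50
Total COGS = $4,390.90 + $4,456.50 = $8,847.40
Ending inventory: 75 @ $20.15 + 161 @ $22.65 + 115 @ $19.10 = $7,354.40

COGS = $8,847.40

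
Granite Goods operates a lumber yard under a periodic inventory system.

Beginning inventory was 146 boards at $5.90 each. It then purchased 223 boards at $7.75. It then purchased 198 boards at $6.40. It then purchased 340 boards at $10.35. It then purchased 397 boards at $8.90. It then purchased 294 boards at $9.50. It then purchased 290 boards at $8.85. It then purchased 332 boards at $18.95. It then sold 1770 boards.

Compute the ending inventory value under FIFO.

Sale 1 (1770) [FIFO — oldest first]: 146 @ $5.90 + 223 @ $7.75 + 198 @ $6.40 + 340 @ $10.35 + 397 @ $8.90 + 294 @ $9.50 + 172 @ $8.85 = $15,224.35
Ending inventory: 118 @ $8.85 + 332 @ $18.95 = $7,335.70
Check: goods available $22,560.05 = COGS $15,224.35 + ending $7,335.70

Ending inventory = $7,335.70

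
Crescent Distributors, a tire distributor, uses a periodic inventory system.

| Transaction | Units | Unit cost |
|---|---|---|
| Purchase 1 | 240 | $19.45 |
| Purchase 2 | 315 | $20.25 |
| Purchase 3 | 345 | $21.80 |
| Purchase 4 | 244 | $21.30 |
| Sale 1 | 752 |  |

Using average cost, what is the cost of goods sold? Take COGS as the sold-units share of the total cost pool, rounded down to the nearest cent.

Sale 1, sell 752: 752/1144 × $23,764.95 → $15,621.71
Ending inventory (cost pool remaining) = $8,143.24

COGS = $15,621.71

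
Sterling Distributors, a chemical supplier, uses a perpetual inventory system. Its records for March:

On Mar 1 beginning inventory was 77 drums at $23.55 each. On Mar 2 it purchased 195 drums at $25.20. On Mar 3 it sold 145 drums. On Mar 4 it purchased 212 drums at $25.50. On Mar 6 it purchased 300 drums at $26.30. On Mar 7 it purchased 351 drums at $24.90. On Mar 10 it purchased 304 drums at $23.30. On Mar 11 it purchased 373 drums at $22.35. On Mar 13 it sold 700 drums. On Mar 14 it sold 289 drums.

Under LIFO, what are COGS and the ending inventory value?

COGS = $26,842.55; ending inventory = $17,340.45

Mar 3, 145 sold [LIFO — newest first]: 145 @ $25.20 = $3,654.00
Mar 13, 700 sold [LIFO — newest first]: 373 @ $22.35 + 304 @ $23.30 + 23 @ $24.90 = $15,992.45
Mar 14, 289 sold [LIFO — newest first]: 289 @ $24.90 = $7,196.10
Total COGS = $3,654.00 + $15,992.45 + $7,196.10 = $26,842.55
Ending inventory: 77 @ $23.55 + 50 @ $25.20 + 212 @ $25.50 + 300 @ $26.30 + 39 @ $24.90 = $17,340.45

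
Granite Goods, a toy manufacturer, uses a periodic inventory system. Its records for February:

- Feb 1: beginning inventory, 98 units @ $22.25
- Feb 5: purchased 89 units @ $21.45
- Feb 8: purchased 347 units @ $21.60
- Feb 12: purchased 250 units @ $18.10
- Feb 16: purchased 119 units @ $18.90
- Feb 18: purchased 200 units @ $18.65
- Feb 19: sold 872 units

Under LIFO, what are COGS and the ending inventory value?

COGS = $17,048.90; ending inventory = $5,039.95

Feb 19, 872 sold [LIFO — newest first]: 200 @ $18.65 + 119 @ $18.90 + 250 @ $18.10 + 303 @ $21.60 = $17,048.90
Ending inventory: 98 @ $22.25 + 89 @ $21.45 + 44 @ $21.60 = $5,039.95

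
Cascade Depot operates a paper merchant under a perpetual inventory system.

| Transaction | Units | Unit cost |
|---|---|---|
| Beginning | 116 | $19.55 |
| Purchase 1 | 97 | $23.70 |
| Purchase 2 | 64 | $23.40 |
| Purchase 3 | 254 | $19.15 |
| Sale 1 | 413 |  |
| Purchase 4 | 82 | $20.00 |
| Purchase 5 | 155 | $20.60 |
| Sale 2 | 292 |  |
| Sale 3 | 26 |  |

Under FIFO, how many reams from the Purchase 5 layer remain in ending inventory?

37

Sale 1 (413) [FIFO — oldest first]: 116 @ $19.55 + 97 @ $23.70 + 64 @ $23.40 + 136 @ $19.15 = $8,668.70
Sale 2 (292) [FIFO — oldest first]: 118 @ $19.15 + 82 @ $20.00 + 92 @ $20.60 = $5,794.90
Sale 3 (26) [FIFO — oldest first]: 26 @ $20.60 = $535.60
Total COGS = $8,668.70 + $5,794.90 + $535.60 = $14,999.20
Ending inventory: 37 @ $20.60 = $762.20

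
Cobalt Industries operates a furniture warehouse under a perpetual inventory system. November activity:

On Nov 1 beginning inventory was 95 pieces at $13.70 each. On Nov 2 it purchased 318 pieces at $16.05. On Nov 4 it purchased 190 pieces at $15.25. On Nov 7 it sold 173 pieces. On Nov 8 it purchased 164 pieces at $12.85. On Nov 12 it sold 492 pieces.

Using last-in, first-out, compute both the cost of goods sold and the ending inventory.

COGS = $9,996.45; ending inventory = $1,413.85

Nov 7, 173 sold [LIFO — newest first]: 173 @ $15.25 = $2,638.25
Nov 12, 492 sold [LIFO — newest first]: 164 @ $12.85 + 17 @ $15.25 + 311 @ $16.05 = $7,358.20
Total COGS = $2,638.25 + $7,358.20 = $9,996.45
Ending inventory: 95 @ $13.70 + 7 @ $16.05 = $1,413.85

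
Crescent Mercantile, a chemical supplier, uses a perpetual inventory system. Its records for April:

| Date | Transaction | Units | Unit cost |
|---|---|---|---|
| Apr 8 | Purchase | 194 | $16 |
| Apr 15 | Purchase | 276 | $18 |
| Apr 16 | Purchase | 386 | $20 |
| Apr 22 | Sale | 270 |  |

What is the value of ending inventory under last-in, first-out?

Ending inventory = $10,392

Apr 22, 270 sold [LIFO — newest first]: 270 @ $20 = $5,400
Ending inventory: 194 @ $16 + 276 @ $18 + 116 @ $20 = $10,392
Check: goods available $15,792 = COGS $5,400 + ending $10,392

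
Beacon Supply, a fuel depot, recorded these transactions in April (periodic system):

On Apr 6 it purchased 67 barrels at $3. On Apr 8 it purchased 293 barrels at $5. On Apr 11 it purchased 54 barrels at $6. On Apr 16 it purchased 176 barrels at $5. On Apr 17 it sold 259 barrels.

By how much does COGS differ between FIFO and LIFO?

$188

FIFO COGS: 67 @ $3 + 192 @ $5 = $1,161
LIFO COGS: 176 @ $5 + 54 @ $6 + 29 @ $5 = $1,349
Difference = |$1,161 − $1,349| = $188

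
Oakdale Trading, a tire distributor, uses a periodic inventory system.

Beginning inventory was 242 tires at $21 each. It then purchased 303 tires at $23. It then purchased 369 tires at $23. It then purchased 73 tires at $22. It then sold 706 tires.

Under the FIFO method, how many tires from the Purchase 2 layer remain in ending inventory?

208

Sale 1 (706) [FIFO — oldest first]: 242 @ $21 + 303 @ $23 + 161 @ $23 = $15,754
Ending inventory: 208 @ $23 + 73 @ $22 = $6,390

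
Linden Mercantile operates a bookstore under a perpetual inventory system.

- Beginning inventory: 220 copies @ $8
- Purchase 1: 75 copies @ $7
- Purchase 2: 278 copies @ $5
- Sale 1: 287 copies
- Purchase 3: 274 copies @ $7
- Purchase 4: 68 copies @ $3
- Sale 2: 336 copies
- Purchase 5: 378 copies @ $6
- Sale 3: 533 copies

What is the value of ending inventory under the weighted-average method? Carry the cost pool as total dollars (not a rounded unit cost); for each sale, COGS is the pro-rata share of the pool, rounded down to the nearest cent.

Ending inventory = $839.91

After Beginning: 220 on hand, pool $1,760.00 (≈ $8.0000 each)
After Purchase 1: 295 on hand, pool $2,285.00 (≈ $7.7458 each)
After Purchase 2: 573 on hand, pool $3,675.00 (≈ $6.4136 each)
Sale 1, sell 287: 287/573 × $3,675.00 → $1,840.70
After Purchase 3: 560 on hand, pool $3,752.30 (≈ $6.7005 each)
After Purchase 4: 628 on hand, pool $3,956.30 (≈ $6.2998 each)
Sale 2, sell 336: 336/628 × $3,956.30 → $2,116.74
After Purchase 5: 670 on hand, pool $4,107.56 (≈ $6.1307 each)
Sale 3, sell 533: 533/670 × $4,107.56 → $3,267.65
Total COGS = $1,840.70 + $2,116.74 + $3,267.65 = $7,225.09
Ending inventory (cost pool remaining) = $839.91
Check: goods available $8,065.00 = COGS $7,225.09 + ending $839.91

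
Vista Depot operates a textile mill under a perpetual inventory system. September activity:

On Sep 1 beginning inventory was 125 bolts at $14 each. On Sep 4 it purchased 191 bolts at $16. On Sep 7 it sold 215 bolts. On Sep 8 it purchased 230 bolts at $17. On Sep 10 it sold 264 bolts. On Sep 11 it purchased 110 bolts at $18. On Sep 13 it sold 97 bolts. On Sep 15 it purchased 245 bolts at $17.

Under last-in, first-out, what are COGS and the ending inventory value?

COGS = $9,524; ending inventory = $5,337

Sep 7, 215 sold [LIFO — newest first]: 191 @ $16 + 24 @ $14 = $3,392
Sep 10, 264 sold [LIFO — newest first]: 230 @ $17 + 34 @ $14 = $4,386
Sep 13, 97 sold [LIFO — newest first]: 97 @ $18 = $1,746
Total COGS = $3,392 + $4,386 + $1,746 = $9,524
Ending inventory: 67 @ $14 + 13 @ $18 + 245 @ $17 = $5,337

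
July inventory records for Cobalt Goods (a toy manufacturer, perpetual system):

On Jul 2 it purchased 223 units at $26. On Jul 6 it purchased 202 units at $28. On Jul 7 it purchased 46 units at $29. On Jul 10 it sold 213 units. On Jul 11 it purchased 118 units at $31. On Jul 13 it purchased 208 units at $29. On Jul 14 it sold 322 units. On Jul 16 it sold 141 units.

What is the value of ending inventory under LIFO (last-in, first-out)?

Jul 10, 213 sold [LIFO — newest first]: 46 @ $29 + 167 @ $28 = $6,010
Jul 14, 322 sold [LIFO — newest first]: 208 @ $29 + 114 @ $31 = $9,566
Jul 16, 141 sold [LIFO — newest first]: 4 @ $31 + 35 @ $28 + 102 @ $26 = $3,756
Total COGS = $6,010 + $9,566 + $3,756 = $19,332
Ending inventory: 121 @ $26 = $3,146

Ending inventory = $3,146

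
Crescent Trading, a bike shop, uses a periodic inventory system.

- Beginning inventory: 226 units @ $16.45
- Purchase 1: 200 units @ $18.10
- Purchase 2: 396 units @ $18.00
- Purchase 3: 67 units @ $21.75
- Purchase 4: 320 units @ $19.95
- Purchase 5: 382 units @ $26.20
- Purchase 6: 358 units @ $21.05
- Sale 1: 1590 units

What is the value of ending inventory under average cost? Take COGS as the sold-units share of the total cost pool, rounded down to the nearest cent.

Ending inventory = $7,340.49

Sale 1, sell 1590: 1590/1949 × $39,851.25 → $32,510.76
Ending inventory (cost pool remaining) = $7,340.49
Check: goods available $39,851.25 = COGS $32,510.76 + ending $7,340.49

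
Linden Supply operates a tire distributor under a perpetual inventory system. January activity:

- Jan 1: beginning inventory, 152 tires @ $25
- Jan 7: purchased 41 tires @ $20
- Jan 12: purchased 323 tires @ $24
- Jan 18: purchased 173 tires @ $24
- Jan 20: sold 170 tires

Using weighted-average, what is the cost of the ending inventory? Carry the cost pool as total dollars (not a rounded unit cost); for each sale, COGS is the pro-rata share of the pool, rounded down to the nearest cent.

Ending inventory = $12,446.97

After Jan 1: 152 on hand, pool $3,800.00 (≈ $25.0000 each)
After Jan 7: 193 on hand, pool $4,620.00 (≈ $23.9378 each)
After Jan 12: 516 on hand, pool $12,372.00 (≈ $23.9767 each)
After Jan 18: 689 on hand, pool $16,524.00 (≈ $23.9826 each)
Jan 20, sell 170: 170/689 × $16,524.00 → $4,077.03
Ending inventory (cost pool remaining) = $12,446.97
Check: goods available $16,524.00 = COGS $4,077.03 + ending $12,446.97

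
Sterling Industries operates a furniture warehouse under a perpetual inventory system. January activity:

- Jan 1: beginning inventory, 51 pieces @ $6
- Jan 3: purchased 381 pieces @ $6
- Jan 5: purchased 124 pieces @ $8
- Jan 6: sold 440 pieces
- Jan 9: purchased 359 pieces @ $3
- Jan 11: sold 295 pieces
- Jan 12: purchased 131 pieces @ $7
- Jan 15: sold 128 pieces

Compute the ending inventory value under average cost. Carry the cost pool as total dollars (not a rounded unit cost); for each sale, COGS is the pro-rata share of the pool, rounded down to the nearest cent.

After Jan 1: 51 on hand, pool $306.00 (≈ $6.0000 each)
After Jan 3: 432 on hand, pool $2,592.00 (≈ $6.0000 each)
After Jan 5: 556 on hand, pool $3,584.00 (≈ $6.4460 each)
Jan 6, sell 440: 440/556 × $3,584.00 → $2,836.25
After Jan 9: 475 on hand, pool $1,824.75 (≈ $3.8416 each)
Jan 11, sell 295: 295/475 × $1,824.75 → $1,133.26
After Jan 12: 311 on hand, pool $1,608.49 (≈ $5.1720 each)
Jan 15, sell 128: 128/311 × $1,608.49 → $662.01
Total COGS = $2,836.25 + $1,133.26 + $662.01 = $4,631.52
Ending inventory (cost pool remaining) = $946.48

Ending inventory = $946.48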